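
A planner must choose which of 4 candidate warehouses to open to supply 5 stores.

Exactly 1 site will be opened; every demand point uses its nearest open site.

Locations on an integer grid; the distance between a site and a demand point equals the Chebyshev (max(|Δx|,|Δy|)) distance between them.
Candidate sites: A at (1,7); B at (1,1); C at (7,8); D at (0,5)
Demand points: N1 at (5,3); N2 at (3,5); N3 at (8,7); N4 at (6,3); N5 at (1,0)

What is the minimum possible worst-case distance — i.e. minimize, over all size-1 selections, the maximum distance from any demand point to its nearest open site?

Open {A}.
  Farthest demand point is N3 at distance 7 (to A); all others are ≤ 7.
With {B} the worst case is 7.
With {C} the worst case is 8.
No size-1 selection achieves below 7.

7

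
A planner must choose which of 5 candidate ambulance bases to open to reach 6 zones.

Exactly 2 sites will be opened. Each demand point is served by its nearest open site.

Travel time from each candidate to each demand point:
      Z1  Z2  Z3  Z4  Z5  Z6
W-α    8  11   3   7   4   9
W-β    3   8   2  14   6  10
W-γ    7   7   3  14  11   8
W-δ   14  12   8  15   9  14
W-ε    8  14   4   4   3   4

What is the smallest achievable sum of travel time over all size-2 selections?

Open {W-β, W-ε}.
  Z1→W-β 3, Z2→W-β 8, Z3→W-β 2, Z4→W-ε 4, Z5→W-ε 3, Z6→W-ε 4  ⇒ total 24.
Compare {W-γ, W-ε}: total 28.
Compare {W-α, W-β}: total 33.
No size-2 selection does better; minimum is 24.

24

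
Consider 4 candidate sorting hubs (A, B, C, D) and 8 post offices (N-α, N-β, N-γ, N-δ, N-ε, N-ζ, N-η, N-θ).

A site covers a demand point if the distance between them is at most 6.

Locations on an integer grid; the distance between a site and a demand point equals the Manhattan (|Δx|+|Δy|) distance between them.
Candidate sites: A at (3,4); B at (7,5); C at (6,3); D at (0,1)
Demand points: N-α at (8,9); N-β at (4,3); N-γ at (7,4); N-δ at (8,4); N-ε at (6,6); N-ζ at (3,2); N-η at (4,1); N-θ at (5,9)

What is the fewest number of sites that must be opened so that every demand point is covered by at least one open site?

Coverage sets (demand points within 6 of each site):
  A: {N-β, N-γ, N-δ, N-ε, N-ζ, N-η}
  B: {N-α, N-β, N-γ, N-δ, N-ε, N-θ}
  C: {N-β, N-γ, N-δ, N-ε, N-ζ, N-η}
  D: {N-β, N-ζ, N-η}
No single site covers all 8 demand points.
But {A, B} covers everything, so the minimum is 2.

2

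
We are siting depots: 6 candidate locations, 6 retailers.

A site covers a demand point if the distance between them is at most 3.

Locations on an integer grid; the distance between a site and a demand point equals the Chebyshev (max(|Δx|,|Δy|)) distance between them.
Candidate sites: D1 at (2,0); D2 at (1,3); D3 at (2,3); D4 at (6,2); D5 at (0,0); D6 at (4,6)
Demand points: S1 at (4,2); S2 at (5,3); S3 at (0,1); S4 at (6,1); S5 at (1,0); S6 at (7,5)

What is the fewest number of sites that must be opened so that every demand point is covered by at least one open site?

Coverage sets (demand points within 3 of each site):
  D1: {S1, S2, S3, S5}
  D2: {S1, S3, S5}
  D3: {S1, S2, S3, S5}
  D4: {S1, S2, S4, S6}
  D5: {S3, S5}
  D6: {S2, S6}
No single site covers all 6 demand points.
But {D1, D4} covers everything, so the minimum is 2.

2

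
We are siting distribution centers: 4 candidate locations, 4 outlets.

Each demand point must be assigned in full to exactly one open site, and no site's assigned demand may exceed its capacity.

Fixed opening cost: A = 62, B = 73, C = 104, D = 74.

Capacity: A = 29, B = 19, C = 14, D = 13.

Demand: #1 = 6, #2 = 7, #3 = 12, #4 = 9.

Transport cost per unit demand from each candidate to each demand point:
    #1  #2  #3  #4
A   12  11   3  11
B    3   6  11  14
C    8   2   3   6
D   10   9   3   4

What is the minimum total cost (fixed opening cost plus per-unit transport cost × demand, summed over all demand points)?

330

Open {A, B}; cheapest assignment that respects the capacities:
  A (cap 29, load 21): #3, #4 — cost 12×3 + 9×11 = 135
  B (cap 19, load 13): #1, #2 — cost 6×3 + 7×6 = 60
  Shipping 195, fixed 135 → total 330.
  Any other capacity-feasible assignment to {A, B} ships for at least 195.
Compare {A, B, D}: its best feasible assignment gives total 341.
Compare {A, D}: its best feasible assignment gives total 357.
Every other set of open sites that can feasibly serve all demand totals ≥ 341 even under its best assignment. Minimum: 330.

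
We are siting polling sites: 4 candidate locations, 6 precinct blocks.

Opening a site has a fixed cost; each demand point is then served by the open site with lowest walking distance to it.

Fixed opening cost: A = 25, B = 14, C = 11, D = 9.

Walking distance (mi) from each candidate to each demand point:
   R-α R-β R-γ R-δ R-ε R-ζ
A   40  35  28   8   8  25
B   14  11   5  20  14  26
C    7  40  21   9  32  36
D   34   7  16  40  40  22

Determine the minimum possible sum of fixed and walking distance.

Open {B, C}: assign each demand point to its cheapest open site.
  R-α→C 7, R-β→B 11, R-γ→B 5, R-δ→C 9, R-ε→B 14, R-ζ→B 26
  walking distance 72, fixed 25 → total 97.
Compare {B, C, D}: walking distance 64 + fixed 34 = 98.
Compare {B}: walking distance 90 + fixed 14 = 104.
Compare {B, D}: walking distance 82 + fixed 23 = 105.
All other subsets cost ≥ 98. Minimum total cost: 97.

97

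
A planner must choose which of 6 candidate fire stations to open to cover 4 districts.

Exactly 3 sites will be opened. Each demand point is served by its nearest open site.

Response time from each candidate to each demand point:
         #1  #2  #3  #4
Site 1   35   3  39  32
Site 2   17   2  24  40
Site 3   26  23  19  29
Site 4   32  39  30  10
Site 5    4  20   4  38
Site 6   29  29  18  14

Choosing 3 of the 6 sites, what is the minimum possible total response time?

20

Open {Site 2, Site 4, Site 5}.
  #1→Site 5 4, #2→Site 2 2, #3→Site 5 4, #4→Site 4 10  ⇒ total 20.
Compare {Site 1, Site 4, Site 5}: total 21.
Compare {Site 2, Site 5, Site 6}: total 24.
No size-3 selection does better; minimum is 20.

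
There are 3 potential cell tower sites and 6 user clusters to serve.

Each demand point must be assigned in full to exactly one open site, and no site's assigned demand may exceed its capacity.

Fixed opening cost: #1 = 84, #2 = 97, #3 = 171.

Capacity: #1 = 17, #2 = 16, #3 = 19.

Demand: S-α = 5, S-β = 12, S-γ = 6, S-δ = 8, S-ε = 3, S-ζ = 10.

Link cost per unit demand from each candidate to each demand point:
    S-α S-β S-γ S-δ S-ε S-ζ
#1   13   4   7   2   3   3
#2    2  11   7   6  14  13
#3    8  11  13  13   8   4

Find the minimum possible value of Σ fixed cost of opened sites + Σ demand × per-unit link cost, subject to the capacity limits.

579

Open {#1, #2, #3}; cheapest assignment that respects the capacities:
  #1 (cap 17, load 15): S-β, S-ε — cost 12×4 + 3×3 = 57
  #2 (cap 16, load 14): S-γ, S-δ — cost 6×7 + 8×6 = 90
  #3 (cap 19, load 15): S-α, S-ζ — cost 5×8 + 10×4 = 80
  Shipping 227, fixed 352 → total 579.
  Any other capacity-feasible assignment to {#1, #2, #3} ships for at least 227.
Total demand is 44 and no other set of sites has combined capacity ≥ 44, so {#1, #2, #3} is the only feasible choice of open sites. Minimum: 579.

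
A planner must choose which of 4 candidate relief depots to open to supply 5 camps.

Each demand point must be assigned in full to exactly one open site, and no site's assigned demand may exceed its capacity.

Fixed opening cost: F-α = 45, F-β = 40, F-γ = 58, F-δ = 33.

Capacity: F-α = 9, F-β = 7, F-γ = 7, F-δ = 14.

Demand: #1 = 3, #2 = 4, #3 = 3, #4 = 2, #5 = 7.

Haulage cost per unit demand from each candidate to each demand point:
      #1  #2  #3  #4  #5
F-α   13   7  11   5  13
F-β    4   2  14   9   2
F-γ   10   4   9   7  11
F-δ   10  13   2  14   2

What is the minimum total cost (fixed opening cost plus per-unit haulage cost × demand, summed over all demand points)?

141

Open {F-β, F-δ}; cheapest assignment that respects the capacities:
  F-β (cap 7, load 7): #1, #2 — cost 3×4 + 4×2 = 20
  F-δ (cap 14, load 12): #3, #4, #5 — cost 3×2 + 2×14 + 7×2 = 48
  Shipping 68, fixed 73 → total 141.
  Any other capacity-feasible assignment to {F-β, F-δ} ships for at least 68.
Compare {F-α, F-δ}: its best feasible assignment gives total 166.
Compare {F-α, F-β, F-δ}: its best feasible assignment gives total 168.
Every other set of open sites that can feasibly serve all demand totals ≥ 166 even under its best assignment. Minimum: 141.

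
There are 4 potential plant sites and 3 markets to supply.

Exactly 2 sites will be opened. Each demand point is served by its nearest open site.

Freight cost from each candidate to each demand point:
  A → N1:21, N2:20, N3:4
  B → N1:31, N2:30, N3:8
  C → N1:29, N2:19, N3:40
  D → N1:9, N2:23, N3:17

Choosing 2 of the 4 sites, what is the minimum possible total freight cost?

Open {A, D}.
  N1→D 9, N2→A 20, N3→A 4  ⇒ total 33.
Compare {B, D}: total 40.
Compare {A, C}: total 44.
No size-2 selection does better; minimum is 33.

33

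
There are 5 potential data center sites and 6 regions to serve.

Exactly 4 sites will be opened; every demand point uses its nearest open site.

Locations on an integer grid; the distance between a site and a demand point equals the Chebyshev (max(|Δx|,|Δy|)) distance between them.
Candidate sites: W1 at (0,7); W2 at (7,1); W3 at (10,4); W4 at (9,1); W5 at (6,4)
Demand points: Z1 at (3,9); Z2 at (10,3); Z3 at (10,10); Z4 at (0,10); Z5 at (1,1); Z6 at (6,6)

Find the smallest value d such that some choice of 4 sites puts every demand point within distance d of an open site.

Open {W1, W2, W3, W4}.
  Farthest demand point is Z3 at distance 6 (to W3); all others are ≤ 6.
With {W1, W2, W3, W5} the worst case is 6.
With {W1, W2, W4, W5} the worst case is 6.
No size-4 selection achieves below 6.

6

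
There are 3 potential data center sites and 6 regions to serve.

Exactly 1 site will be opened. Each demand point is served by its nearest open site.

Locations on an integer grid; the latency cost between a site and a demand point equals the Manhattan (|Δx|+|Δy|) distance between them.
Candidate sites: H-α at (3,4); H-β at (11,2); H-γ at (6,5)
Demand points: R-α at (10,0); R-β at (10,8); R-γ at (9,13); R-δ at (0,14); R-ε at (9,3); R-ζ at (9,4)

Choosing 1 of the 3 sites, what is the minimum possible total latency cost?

51

Open {H-γ}.
  R-α→H-γ 9, R-β→H-γ 7, R-γ→H-γ 11, R-δ→H-γ 15, R-ε→H-γ 5, R-ζ→H-γ 4  ⇒ total 51.
Compare {H-β}: total 53.
Compare {H-α}: total 63.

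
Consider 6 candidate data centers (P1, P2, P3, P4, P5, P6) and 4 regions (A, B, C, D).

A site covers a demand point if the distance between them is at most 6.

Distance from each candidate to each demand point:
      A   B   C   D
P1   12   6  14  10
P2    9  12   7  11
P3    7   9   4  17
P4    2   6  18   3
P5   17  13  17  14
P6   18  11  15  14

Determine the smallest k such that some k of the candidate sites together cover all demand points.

2

Coverage sets (demand points within 6 of each site):
  P1: {B}
  P2: {}
  P3: {C}
  P4: {A, B, D}
  P5: {}
  P6: {}
No single site covers all 4 demand points.
But {P3, P4} covers everything, so the minimum is 2.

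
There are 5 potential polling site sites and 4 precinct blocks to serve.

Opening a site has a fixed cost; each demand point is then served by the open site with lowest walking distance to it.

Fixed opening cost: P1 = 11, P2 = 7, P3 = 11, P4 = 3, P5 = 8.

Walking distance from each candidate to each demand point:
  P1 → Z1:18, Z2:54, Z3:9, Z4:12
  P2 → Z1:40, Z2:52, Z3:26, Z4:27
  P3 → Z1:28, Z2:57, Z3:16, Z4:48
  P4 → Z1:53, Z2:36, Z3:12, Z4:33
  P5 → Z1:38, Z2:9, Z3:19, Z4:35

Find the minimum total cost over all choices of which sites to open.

67

Open {P1, P5}: assign each demand point to its cheapest open site.
  Z1→P1 18, Z2→P5 9, Z3→P1 9, Z4→P1 12
  walking distance 48, fixed 19 → total 67.
Compare {P1, P4, P5}: walking distance 48 + fixed 22 = 70.
Compare {P1, P2, P5}: walking distance 48 + fixed 26 = 74.
Compare {P1, P2, P4, P5}: walking distance 48 + fixed 29 = 77.
All other subsets cost ≥ 70. Minimum total cost: 67.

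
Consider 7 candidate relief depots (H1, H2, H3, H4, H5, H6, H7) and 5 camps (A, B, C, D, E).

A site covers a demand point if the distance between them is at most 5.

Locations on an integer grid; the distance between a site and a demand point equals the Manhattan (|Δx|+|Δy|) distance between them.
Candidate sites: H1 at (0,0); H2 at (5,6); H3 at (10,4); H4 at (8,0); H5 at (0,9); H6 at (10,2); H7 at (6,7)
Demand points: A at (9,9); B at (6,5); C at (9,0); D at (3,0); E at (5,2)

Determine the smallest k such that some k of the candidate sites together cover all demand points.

2

Coverage sets (demand points within 5 of each site):
  H1: {D}
  H2: {B, E}
  H3: {B, C}
  H4: {C, D, E}
  H5: {}
  H6: {C, E}
  H7: {A, B}
No single site covers all 5 demand points.
But {H4, H7} covers everything, so the minimum is 2.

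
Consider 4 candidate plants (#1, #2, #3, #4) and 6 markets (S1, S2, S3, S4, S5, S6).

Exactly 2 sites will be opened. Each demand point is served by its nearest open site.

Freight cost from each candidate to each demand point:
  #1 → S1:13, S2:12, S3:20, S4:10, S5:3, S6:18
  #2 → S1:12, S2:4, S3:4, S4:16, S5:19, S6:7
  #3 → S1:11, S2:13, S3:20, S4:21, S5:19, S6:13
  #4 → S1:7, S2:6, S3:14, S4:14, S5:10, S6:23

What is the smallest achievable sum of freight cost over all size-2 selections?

Open {#1, #2}.
  S1→#2 12, S2→#2 4, S3→#2 4, S4→#1 10, S5→#1 3, S6→#2 7  ⇒ total 40.
Compare {#2, #4}: total 46.
Compare {#1, #4}: total 58.
No size-2 selection does better; minimum is 40.

40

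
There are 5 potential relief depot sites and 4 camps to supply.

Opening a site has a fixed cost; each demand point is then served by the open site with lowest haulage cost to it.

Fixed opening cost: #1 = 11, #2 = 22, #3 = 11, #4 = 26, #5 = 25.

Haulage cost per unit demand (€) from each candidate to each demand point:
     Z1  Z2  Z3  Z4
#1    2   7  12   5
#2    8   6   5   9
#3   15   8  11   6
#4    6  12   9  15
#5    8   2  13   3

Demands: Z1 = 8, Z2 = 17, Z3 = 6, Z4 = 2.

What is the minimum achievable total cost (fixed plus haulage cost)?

Open {#1, #2, #5}: assign each demand point to its cheapest open site.
  Z1→#1 8×2=16, Z2→#5 17×2=34, Z3→#2 6×5=30, Z4→#5 2×3=6
  haulage cost 86, fixed 58 → total 144.
Compare {#1, #2, #3, #5}: haulage cost 86 + fixed 69 = 155.
Compare {#1, #5}: haulage cost 128 + fixed 36 = 164.
Compare {#1, #3, #5}: haulage cost 122 + fixed 47 = 169.
All other subsets cost ≥ 155. Minimum total cost: 144.

144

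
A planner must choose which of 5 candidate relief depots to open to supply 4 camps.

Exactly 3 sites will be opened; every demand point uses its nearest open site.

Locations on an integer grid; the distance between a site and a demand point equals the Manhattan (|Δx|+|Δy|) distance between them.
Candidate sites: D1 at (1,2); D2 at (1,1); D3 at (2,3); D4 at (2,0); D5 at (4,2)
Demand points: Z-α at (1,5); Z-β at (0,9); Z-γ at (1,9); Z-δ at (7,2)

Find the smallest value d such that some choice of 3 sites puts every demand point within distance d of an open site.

Open {D1, D2, D3}.
  Farthest demand point is Z-β at distance 8 (to D1); all others are ≤ 8.
With {D1, D2, D4} the worst case is 8.
With {D1, D2, D5} the worst case is 8.
No size-3 selection achieves below 8.

8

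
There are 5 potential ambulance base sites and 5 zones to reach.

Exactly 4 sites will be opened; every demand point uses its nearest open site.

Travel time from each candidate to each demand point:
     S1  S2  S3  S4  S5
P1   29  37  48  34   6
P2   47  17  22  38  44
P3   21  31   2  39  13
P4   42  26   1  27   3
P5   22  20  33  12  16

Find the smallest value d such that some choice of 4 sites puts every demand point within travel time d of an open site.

Open {P1, P2, P3, P5}.
  Farthest demand point is S1 at travel time 21 (to P3); all others are ≤ 21.
With {P1, P3, P4, P5} the worst case is 21.
With {P2, P3, P4, P5} the worst case is 21.
No size-4 selection achieves below 21.

21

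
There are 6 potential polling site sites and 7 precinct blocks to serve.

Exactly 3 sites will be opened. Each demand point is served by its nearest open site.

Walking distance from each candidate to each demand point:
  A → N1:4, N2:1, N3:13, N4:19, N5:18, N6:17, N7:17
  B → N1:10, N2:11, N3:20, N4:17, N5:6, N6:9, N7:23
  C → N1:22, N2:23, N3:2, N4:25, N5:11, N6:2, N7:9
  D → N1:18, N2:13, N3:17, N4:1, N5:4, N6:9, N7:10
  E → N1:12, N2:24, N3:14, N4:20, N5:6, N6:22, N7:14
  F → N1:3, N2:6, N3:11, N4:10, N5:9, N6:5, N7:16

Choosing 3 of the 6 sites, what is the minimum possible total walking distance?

Open {A, C, D}.
  N1→A 4, N2→A 1, N3→C 2, N4→D 1, N5→D 4, N6→C 2, N7→C 9  ⇒ total 23.
Compare {C, D, F}: total 27.
Compare {A, D, F}: total 35.
No size-3 selection does better; minimum is 23.

23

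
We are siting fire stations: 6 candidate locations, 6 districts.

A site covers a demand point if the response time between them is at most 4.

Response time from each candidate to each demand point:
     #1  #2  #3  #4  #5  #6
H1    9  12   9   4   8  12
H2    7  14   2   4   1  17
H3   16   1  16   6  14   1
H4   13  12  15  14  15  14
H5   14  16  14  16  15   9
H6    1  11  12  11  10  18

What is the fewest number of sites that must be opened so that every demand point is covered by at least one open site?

3

Coverage sets (demand points within 4 of each site):
  H1: {#4}
  H2: {#3, #4, #5}
  H3: {#2, #6}
  H4: {}
  H5: {}
  H6: {#1}
No 2 sites suffice: every size-2 union leaves at least one demand point uncovered.
But {H2, H3, H6} covers everything, so the minimum is 3.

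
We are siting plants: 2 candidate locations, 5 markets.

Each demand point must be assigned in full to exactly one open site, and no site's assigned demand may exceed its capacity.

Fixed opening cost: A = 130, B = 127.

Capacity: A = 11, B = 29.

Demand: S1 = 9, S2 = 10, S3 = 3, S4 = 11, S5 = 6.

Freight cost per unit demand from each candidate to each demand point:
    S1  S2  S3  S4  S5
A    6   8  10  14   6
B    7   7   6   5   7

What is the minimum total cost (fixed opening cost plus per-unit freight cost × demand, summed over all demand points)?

Open {A, B}; cheapest assignment that respects the capacities:
  A (cap 11, load 10): S2 — cost 10×8 = 80
  B (cap 29, load 29): S1, S3, S4, S5 — cost 9×7 + 3×6 + 11×5 + 6×7 = 178
  Shipping 258, fixed 257 → total 515.
  Any other capacity-feasible assignment to {A, B} ships for at least 258.
Total demand is 39 and no other set of sites has combined capacity ≥ 39, so {A, B} is the only feasible choice of open sites. Minimum: 515.

515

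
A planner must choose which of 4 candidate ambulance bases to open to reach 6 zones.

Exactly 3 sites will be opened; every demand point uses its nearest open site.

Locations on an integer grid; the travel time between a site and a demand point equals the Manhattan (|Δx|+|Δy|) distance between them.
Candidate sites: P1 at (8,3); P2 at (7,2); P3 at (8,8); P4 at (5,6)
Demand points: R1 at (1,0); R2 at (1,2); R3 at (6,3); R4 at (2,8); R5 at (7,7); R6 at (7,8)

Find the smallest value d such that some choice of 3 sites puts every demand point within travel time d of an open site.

8

Open {P1, P2, P3}.
  Farthest demand point is R1 at travel time 8 (to P2); all others are ≤ 8.
With {P1, P2, P4} the worst case is 8.
With {P2, P3, P4} the worst case is 8.
No size-3 selection achieves below 8.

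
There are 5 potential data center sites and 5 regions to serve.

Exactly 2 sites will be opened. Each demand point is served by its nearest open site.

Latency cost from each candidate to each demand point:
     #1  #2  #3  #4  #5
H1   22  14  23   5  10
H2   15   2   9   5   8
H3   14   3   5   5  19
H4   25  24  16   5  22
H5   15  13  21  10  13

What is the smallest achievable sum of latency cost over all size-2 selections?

Open {H2, H3}.
  #1→H3 14, #2→H2 2, #3→H3 5, #4→H2 5, #5→H2 8  ⇒ total 34.
Compare {H1, H3}: total 37.
Compare {H1, H2}: total 39.
No size-2 selection does better; minimum is 34.

34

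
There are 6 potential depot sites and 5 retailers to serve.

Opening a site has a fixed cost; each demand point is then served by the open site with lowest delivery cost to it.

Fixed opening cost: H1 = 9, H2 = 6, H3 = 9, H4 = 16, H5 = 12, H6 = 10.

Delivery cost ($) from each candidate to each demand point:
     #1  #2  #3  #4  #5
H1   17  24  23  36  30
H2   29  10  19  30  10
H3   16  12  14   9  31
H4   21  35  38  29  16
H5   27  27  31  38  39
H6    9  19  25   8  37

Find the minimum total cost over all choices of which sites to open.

Open {H2, H6}: assign each demand point to its cheapest open site.
  #1→H6 9, #2→H2 10, #3→H2 19, #4→H6 8, #5→H2 10
  delivery cost 56, fixed 16 → total 72.
Compare {H2, H3}: delivery cost 59 + fixed 15 = 74.
Compare {H2, H3, H6}: delivery cost 51 + fixed 25 = 76.
Compare {H1, H2, H6}: delivery cost 56 + fixed 25 = 81.
All other subsets cost ≥ 74. Minimum total cost: 72.

72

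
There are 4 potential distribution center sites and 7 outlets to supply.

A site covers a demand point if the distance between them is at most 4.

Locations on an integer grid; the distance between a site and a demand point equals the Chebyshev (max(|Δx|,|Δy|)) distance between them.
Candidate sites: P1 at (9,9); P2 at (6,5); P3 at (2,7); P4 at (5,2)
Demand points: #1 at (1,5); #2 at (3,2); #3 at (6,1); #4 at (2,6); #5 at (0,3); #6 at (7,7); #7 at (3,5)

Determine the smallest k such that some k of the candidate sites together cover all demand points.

Coverage sets (demand points within 4 of each site):
  P1: {#6}
  P2: {#2, #3, #4, #6, #7}
  P3: {#1, #4, #5, #7}
  P4: {#1, #2, #3, #4, #7}
No single site covers all 7 demand points.
But {P2, P3} covers everything, so the minimum is 2.

2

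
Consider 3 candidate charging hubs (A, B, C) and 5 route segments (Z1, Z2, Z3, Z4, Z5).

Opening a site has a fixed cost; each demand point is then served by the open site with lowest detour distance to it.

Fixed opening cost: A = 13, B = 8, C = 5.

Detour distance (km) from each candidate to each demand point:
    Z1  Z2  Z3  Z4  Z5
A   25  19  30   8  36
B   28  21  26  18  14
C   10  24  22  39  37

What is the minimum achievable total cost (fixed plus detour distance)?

Open {B, C}: assign each demand point to its cheapest open site.
  Z1→C 10, Z2→B 21, Z3→C 22, Z4→B 18, Z5→B 14
  detour distance 85, fixed 13 → total 98.
Compare {A, B, C}: detour distance 73 + fixed 26 = 99.
Compare {A, B}: detour distance 92 + fixed 21 = 113.
Compare {A, C}: detour distance 95 + fixed 18 = 113.
All other subsets cost ≥ 99. Minimum total cost: 98.

98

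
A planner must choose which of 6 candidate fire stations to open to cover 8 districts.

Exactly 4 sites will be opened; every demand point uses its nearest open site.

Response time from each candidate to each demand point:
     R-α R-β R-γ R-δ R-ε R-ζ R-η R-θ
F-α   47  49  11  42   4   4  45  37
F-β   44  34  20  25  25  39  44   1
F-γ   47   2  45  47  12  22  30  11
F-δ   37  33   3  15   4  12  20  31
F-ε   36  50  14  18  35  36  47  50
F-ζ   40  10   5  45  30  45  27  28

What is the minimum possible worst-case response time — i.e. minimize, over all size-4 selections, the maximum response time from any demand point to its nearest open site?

Open {F-α, F-β, F-γ, F-ε}.
  Farthest demand point is R-α at response time 36 (to F-ε); all others are ≤ 36.
With {F-α, F-β, F-δ, F-ε} the worst case is 36.
With {F-α, F-β, F-ε, F-ζ} the worst case is 36.
No size-4 selection achieves below 36.

36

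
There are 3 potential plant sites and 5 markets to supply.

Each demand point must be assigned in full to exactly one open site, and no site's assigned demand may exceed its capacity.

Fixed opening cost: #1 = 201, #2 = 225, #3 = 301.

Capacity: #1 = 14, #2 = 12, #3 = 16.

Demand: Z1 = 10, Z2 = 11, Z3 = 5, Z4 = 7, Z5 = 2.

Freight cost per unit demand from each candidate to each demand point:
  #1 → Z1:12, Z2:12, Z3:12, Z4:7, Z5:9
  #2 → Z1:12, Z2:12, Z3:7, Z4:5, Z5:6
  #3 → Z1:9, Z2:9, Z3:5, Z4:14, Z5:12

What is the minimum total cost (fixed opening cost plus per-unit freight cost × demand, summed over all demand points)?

Open {#1, #2, #3}; cheapest assignment that respects the capacities:
  #1 (cap 14, load 10): Z1 — cost 10×12 = 120
  #2 (cap 12, load 9): Z4, Z5 — cost 7×5 + 2×6 = 47
  #3 (cap 16, load 16): Z2, Z3 — cost 11×9 + 5×5 = 124
  Shipping 291, fixed 727 → total 1018.
  Any other capacity-feasible assignment to {#1, #2, #3} ships for at least 291.
Total demand is 35 and no other set of sites has combined capacity ≥ 35, so {#1, #2, #3} is the only feasible choice of open sites. Minimum: 1018.

1018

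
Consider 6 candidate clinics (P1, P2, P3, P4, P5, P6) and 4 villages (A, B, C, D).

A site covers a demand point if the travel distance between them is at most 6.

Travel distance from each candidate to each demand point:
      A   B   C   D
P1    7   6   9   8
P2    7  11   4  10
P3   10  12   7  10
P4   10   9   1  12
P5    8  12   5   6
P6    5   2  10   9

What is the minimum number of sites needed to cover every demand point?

2

Coverage sets (demand points within 6 of each site):
  P1: {B}
  P2: {C}
  P3: {}
  P4: {C}
  P5: {C, D}
  P6: {A, B}
No single site covers all 4 demand points.
But {P5, P6} covers everything, so the minimum is 2.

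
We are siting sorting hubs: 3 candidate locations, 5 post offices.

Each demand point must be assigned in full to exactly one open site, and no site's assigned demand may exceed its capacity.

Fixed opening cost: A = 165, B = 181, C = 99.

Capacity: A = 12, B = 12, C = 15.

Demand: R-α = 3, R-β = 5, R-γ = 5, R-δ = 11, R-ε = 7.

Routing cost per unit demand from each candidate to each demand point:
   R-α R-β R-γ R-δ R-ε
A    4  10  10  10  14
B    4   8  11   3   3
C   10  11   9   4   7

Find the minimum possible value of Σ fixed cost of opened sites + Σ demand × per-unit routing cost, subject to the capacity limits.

612

Open {A, B, C}; cheapest assignment that respects the capacities:
  A (cap 12, load 8): R-α, R-γ — cost 3×4 + 5×10 = 62
  B (cap 12, load 12): R-β, R-ε — cost 5×8 + 7×3 = 61
  C (cap 15, load 11): R-δ — cost 11×4 = 44
  Shipping 167, fixed 445 → total 612.
  Any other capacity-feasible assignment to {A, B, C} ships for at least 167.
Total demand is 31 and no other set of sites has combined capacity ≥ 31, so {A, B, C} is the only feasible choice of open sites. Minimum: 612.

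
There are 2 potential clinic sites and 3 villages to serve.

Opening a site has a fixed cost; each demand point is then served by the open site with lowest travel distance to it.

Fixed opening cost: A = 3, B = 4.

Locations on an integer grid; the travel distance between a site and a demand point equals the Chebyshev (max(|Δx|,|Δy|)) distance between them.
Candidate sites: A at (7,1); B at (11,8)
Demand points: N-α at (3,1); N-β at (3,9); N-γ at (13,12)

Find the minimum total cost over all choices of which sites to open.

Open {A, B}: assign each demand point to its cheapest open site.
  N-α→A 4, N-β→A 8, N-γ→B 4
  travel distance 16, fixed 7 → total 23.
Compare {B}: travel distance 20 + fixed 4 = 24.
Compare {A}: travel distance 23 + fixed 3 = 26.

23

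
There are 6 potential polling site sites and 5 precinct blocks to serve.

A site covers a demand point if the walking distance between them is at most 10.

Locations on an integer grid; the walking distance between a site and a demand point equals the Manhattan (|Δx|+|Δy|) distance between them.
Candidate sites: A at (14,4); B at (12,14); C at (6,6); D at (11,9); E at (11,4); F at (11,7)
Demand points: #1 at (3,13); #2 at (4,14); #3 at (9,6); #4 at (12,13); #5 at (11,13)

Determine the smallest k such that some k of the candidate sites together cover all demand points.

Coverage sets (demand points within 10 of each site):
  A: {#3}
  B: {#1, #2, #4, #5}
  C: {#1, #2, #3}
  D: {#3, #4, #5}
  E: {#3, #4, #5}
  F: {#3, #4, #5}
No single site covers all 5 demand points.
But {A, B} covers everything, so the minimum is 2.

2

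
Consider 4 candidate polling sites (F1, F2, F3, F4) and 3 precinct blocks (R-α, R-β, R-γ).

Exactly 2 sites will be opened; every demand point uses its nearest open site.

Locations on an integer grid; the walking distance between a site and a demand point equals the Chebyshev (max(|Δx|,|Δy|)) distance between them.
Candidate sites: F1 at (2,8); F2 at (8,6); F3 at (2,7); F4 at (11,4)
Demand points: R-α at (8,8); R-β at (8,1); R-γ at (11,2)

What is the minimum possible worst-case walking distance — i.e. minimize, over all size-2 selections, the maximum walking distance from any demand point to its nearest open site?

3

Open {F2, F4}.
  Farthest demand point is R-β at walking distance 3 (to F4); all others are ≤ 3.
With {F1, F4} the worst case is 4.
With {F3, F4} the worst case is 4.
No size-2 selection achieves below 3.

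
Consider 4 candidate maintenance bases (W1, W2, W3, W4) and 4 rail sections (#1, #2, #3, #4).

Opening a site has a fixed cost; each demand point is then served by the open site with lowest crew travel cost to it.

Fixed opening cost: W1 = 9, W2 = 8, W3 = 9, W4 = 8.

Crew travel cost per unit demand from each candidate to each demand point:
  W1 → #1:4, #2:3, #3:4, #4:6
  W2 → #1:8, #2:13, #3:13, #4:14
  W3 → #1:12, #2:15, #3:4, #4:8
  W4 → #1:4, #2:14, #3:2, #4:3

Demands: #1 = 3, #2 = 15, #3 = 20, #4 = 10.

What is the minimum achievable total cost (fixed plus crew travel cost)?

144

Open {W1, W4}: assign each demand point to its cheapest open site.
  #1→W1 3×4=12, #2→W1 15×3=45, #3→W4 20×2=40, #4→W4 10×3=30
  crew travel cost 127, fixed 17 → total 144.
Compare {W1, W2, W4}: crew travel cost 127 + fixed 25 = 152.
Compare {W1, W3, W4}: crew travel cost 127 + fixed 26 = 153.
Compare {W1, W2, W3, W4}: crew travel cost 127 + fixed 34 = 161.
All other subsets cost ≥ 152. Minimum total cost: 144.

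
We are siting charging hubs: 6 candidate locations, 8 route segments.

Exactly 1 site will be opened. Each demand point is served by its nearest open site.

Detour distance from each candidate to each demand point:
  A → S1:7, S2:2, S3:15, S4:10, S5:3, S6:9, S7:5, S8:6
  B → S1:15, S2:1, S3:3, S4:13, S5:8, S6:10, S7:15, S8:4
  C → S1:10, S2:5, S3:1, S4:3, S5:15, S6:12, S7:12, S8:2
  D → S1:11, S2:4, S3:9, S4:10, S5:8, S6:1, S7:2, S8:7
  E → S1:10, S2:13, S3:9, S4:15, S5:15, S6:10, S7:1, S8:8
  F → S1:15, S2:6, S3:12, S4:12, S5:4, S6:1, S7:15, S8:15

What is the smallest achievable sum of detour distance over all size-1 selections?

Open {D}.
  S1→D 11, S2→D 4, S3→D 9, S4→D 10, S5→D 8, S6→D 1, S7→D 2, S8→D 7  ⇒ total 52.
Compare {A}: total 57.
Compare {C}: total 60.
No size-1 selection does better; minimum is 52.

52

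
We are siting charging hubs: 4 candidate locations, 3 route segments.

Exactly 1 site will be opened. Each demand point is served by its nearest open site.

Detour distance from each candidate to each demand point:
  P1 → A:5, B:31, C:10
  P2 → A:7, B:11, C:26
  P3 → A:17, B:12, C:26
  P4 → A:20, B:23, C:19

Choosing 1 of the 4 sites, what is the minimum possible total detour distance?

Open {P2}.
  A→P2 7, B→P2 11, C→P2 26  ⇒ total 44.
Compare {P1}: total 46.
Compare {P3}: total 55.
No size-1 selection does better; minimum is 44.

44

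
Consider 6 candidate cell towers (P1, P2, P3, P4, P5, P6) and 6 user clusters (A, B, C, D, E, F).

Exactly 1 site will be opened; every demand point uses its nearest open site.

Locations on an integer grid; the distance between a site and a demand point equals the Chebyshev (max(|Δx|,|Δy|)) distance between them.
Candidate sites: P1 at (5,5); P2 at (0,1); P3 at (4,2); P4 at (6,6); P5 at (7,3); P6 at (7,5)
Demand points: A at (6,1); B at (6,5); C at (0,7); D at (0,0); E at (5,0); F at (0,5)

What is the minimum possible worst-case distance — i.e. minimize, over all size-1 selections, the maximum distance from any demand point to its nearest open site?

5

Open {P1}.
  Farthest demand point is C at distance 5 (to P1); all others are ≤ 5.
With {P3} the worst case is 5.
With {P2} the worst case is 6.
No size-1 selection achieves below 5.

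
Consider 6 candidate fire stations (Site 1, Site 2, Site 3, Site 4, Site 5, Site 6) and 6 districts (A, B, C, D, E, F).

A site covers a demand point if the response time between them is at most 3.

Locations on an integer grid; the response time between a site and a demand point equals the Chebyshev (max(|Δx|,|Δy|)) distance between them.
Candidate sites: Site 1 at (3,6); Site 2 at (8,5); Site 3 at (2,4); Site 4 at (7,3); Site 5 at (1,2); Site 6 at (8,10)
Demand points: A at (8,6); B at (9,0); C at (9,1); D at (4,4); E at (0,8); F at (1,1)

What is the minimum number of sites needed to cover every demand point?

Coverage sets (demand points within 3 of each site):
  Site 1: {D, E}
  Site 2: {A}
  Site 3: {D, F}
  Site 4: {A, B, C, D}
  Site 5: {D, F}
  Site 6: {}
No 2 sites suffice: every size-2 union leaves at least one demand point uncovered.
But {Site 1, Site 3, Site 4} covers everything, so the minimum is 3.

3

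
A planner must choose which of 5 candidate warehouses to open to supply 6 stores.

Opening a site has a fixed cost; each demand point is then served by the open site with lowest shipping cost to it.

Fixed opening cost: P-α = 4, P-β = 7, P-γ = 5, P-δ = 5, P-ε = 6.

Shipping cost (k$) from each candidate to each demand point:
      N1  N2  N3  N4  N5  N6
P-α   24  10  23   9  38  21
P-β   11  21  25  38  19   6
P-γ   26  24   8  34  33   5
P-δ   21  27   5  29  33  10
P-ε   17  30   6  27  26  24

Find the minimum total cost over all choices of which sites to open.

Open {P-α, P-β, P-δ}: assign each demand point to its cheapest open site.
  N1→P-β 11, N2→P-α 10, N3→P-δ 5, N4→P-α 9, N5→P-β 19, N6→P-β 6
  shipping cost 60, fixed 16 → total 76.
Compare {P-α, P-β, P-γ}: shipping cost 62 + fixed 16 = 78.
Compare {P-α, P-β, P-ε}: shipping cost 61 + fixed 17 = 78.
Compare {P-α, P-β, P-γ, P-δ}: shipping cost 59 + fixed 21 = 80.
All other subsets cost ≥ 78. Minimum total cost: 76.

76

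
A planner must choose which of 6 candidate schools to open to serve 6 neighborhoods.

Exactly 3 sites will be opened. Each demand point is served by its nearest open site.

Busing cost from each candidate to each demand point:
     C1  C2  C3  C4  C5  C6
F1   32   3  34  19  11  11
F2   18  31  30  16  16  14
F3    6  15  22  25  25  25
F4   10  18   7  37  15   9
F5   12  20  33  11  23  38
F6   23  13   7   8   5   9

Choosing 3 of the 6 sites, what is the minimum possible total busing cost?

Open {F1, F3, F6}.
  C1→F3 6, C2→F1 3, C3→F6 7, C4→F6 8, C5→F6 5, C6→F6 9  ⇒ total 38.
Compare {F1, F4, F6}: total 42.
Compare {F1, F5, F6}: total 44.
No size-3 selection does better; minimum is 38.

38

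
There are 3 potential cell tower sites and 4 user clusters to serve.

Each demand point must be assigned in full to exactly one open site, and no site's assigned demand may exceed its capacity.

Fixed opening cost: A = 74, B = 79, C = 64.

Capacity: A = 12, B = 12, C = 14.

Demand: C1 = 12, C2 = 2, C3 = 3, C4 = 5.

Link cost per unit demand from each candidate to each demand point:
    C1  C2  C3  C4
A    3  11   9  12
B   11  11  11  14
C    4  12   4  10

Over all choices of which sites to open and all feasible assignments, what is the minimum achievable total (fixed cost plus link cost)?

Open {A, C}; cheapest assignment that respects the capacities:
  A (cap 12, load 12): C1 — cost 12×3 = 36
  C (cap 14, load 10): C2, C3, C4 — cost 2×12 + 3×4 + 5×10 = 86
  Shipping 122, fixed 138 → total 260.
  Any other capacity-feasible assignment to {A, C} ships for at least 122.
Compare {A, B}: its best feasible assignment gives total 314.
Compare {B, C}: its best feasible assignment gives total 316.
Every other set of open sites that can feasibly serve all demand totals ≥ 314 even under its best assignment. Minimum: 260.

260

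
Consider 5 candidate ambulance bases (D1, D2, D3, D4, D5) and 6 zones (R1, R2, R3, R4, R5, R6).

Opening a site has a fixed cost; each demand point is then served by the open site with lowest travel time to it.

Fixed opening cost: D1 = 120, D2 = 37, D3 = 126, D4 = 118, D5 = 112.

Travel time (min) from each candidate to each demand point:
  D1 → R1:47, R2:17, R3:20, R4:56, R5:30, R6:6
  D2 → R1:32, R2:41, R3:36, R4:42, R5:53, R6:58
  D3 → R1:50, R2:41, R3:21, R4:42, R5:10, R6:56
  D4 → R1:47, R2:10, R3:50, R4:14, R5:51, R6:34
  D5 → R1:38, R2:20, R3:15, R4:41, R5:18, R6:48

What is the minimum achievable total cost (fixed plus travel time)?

Open {D5}: assign each demand point to its cheapest open site.
  R1→D5 38, R2→D5 20, R3→D5 15, R4→D5 41, R5→D5 18, R6→D5 48
  travel time 180, fixed 112 → total 292.
Compare {D1}: travel time 176 + fixed 120 = 296.
Compare {D2}: travel time 262 + fixed 37 = 299.
Compare {D1, D2}: travel time 147 + fixed 157 = 304.
All other subsets cost ≥ 296. Minimum total cost: 292.

292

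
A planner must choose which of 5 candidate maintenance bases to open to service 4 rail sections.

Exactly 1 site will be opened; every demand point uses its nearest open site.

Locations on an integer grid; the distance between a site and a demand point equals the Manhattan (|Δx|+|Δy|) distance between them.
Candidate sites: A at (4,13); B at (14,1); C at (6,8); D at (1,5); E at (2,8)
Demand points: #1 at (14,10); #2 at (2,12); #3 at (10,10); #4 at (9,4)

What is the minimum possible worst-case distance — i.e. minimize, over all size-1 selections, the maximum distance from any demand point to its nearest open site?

10

Open {C}.
  Farthest demand point is #1 at distance 10 (to C); all others are ≤ 10.
With {A} the worst case is 14.
With {E} the worst case is 14.
No size-1 selection achieves below 10.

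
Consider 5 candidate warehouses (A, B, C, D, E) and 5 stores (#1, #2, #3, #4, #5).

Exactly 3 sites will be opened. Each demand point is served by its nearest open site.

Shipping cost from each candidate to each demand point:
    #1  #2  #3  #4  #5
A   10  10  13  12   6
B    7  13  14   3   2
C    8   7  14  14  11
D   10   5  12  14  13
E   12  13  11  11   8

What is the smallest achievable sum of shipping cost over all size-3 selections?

Open {B, D, E}.
  #1→B 7, #2→D 5, #3→E 11, #4→B 3, #5→B 2  ⇒ total 28.
Compare {A, B, D}: total 29.
Compare {B, C, D}: total 29.
No size-3 selection does better; minimum is 28.

28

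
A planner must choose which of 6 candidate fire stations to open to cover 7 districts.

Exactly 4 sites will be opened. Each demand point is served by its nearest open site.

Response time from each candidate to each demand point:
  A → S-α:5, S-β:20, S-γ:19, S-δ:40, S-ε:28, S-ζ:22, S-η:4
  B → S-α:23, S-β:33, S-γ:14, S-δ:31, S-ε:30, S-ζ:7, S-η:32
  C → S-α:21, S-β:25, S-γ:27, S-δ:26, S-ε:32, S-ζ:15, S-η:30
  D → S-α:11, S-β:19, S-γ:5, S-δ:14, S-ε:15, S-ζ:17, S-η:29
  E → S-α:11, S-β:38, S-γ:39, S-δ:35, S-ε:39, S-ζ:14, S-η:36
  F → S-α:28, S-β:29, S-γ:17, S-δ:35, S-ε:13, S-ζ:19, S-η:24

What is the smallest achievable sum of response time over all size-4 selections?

67

Open {A, B, D, F}.
  S-α→A 5, S-β→D 19, S-γ→D 5, S-δ→D 14, S-ε→F 13, S-ζ→B 7, S-η→A 4  ⇒ total 67.
Compare {A, B, C, D}: total 69.
Compare {A, B, D, E}: total 69.
No size-4 selection does better; minimum is 67.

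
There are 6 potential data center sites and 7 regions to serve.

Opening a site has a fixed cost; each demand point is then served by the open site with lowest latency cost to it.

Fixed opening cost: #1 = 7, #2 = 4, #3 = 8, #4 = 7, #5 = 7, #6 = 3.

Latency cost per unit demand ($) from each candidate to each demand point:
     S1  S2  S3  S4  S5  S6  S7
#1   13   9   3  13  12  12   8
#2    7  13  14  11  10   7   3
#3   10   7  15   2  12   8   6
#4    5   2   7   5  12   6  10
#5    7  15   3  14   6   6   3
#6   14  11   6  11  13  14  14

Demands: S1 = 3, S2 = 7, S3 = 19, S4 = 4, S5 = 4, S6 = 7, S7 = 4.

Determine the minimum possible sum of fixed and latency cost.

Open {#3, #4, #5}: assign each demand point to its cheapest open site.
  S1→#4 3×5=15, S2→#4 7×2=14, S3→#5 19×3=57, S4→#3 4×2=8, S5→#5 4×6=24, S6→#4 7×6=42, S7→#5 4×3=12
  latency cost 172, fixed 22 → total 194.
Compare {#3, #4, #5, #6}: latency cost 172 + fixed 25 = 197.
Compare {#4, #5}: latency cost 184 + fixed 14 = 198.
Compare {#2, #3, #4, #5}: latency cost 172 + fixed 26 = 198.
All other subsets cost ≥ 197. Minimum total cost: 194.

194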